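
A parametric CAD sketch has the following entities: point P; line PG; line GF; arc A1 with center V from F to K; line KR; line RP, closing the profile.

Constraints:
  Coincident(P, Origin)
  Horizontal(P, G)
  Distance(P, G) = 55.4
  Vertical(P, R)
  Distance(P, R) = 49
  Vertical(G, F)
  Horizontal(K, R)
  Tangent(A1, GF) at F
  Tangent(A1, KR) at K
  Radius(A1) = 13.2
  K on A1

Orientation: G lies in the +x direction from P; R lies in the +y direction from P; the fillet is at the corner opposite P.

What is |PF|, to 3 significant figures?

66.0

The virtual corner opposite P is at (55.4, 49.0). Tangency of A1 to GF means the radius VF is perpendicular to GF and since A1 is tangent to KR there, VK ⟂ KR, with radius 13.2, so the center V sits 13.2 in from both sides at V = (42.2, 35.8). That places the tangent points at F = (55.4, 35.8) on GF and K = (42.2, 49.0) on KR. Then |PF| = |F − P| = 66.0.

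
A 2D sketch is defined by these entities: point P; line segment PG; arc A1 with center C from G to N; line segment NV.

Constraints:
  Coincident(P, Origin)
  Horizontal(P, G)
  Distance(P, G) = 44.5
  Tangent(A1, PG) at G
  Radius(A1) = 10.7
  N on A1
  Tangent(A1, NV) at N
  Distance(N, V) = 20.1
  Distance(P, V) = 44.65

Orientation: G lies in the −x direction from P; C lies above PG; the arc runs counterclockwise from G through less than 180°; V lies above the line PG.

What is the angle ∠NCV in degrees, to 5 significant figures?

61.972°

P is at the origin; PG is horizontal with |PG| = 44.5 and G on the −x side, so G = (-44.500, 0.0000). Tangency of A1 to PG means the radius CG is perpendicular to PG, so C = G + (0, 10.7) = (-44.500, 10.700). Since CN ⟂ NV (tangency), |CV| = √(10.7² + 20.1²) = 22.771 regardless of where N sits on A1. So V lies on both circle(P, 44.65) and circle(C, 22.771); the above-PG intersection is V = (-32.836, 30.256). N is the foot of the tangent from V: N = (-33.813, 10.180).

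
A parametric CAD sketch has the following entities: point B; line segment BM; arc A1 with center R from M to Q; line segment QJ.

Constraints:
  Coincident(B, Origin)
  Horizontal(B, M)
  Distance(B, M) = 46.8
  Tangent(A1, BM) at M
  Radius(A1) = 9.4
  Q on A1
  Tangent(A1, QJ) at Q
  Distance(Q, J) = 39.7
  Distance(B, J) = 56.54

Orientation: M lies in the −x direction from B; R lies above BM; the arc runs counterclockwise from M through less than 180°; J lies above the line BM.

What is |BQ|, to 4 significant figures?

38.34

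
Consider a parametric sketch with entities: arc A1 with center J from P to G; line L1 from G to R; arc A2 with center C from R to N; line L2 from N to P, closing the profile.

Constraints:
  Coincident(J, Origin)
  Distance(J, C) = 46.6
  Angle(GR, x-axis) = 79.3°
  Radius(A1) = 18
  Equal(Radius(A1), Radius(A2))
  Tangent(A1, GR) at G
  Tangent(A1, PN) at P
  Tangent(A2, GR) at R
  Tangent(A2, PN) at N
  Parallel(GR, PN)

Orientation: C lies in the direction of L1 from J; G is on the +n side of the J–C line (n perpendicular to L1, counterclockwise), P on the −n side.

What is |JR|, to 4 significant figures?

49.96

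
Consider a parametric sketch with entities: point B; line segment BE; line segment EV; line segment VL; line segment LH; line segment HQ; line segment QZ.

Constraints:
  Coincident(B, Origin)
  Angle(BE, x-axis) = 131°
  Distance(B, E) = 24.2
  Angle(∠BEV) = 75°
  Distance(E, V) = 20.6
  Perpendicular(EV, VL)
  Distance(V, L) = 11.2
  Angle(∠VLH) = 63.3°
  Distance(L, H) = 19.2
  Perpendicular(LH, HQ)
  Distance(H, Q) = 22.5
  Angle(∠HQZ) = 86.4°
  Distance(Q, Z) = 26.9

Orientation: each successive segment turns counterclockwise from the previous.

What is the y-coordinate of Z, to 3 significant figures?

-10.0

LH is perpendicular to HQ, so HQ runs at 173°; with |HQ| = 22.5, Q = (-38.0, 16.8). ∠HQZ = 86.4° gives QZ at -93.7° from the x-axis; with |QZ| = 26.9, Z = (-39.7, -10.0). So Z.y = -10.0.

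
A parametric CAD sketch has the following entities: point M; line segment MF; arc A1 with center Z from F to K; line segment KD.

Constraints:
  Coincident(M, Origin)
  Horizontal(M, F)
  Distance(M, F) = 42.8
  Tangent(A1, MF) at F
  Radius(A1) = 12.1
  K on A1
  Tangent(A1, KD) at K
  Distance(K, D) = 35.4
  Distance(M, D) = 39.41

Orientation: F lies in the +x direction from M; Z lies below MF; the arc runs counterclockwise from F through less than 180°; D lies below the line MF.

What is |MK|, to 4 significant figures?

32.89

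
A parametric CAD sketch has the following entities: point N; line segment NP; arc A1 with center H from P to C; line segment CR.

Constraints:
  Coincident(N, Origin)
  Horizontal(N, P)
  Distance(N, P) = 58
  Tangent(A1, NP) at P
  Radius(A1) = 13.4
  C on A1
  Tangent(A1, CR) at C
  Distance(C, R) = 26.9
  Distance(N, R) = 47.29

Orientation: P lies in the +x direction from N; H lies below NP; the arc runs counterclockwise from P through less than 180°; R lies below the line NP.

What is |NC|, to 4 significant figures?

46.48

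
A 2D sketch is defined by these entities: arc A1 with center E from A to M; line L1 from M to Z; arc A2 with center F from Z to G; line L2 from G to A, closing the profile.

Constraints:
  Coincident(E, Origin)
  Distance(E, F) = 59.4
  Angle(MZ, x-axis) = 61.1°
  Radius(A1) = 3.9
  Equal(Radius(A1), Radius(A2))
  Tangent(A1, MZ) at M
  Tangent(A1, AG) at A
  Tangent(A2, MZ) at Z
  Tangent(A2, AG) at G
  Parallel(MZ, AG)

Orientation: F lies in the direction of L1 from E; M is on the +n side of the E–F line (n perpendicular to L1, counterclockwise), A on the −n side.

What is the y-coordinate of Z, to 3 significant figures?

53.9

The slot axis is L1's direction at 61.1°, so u = (cos 61.1°, sin 61.1°) = (0.483, 0.875) and n = (−sin 61.1°, cos 61.1°) = (-0.875, 0.483). E is at the origin and F lies 59.4 along u from E, so F = 59.4·u = (28.7, 52.0). Tangency of A1 to both parallel lines with radius 3.9 puts M and A at E ± 3.9·n: M = (-3.41, 1.88), A = (3.41, -1.88). Equal radii place Z and G the same way about F: Z = F + 3.9·n = (25.3, 53.9), G = F − 3.9·n = (32.1, 50.1). So Z.y = 53.9.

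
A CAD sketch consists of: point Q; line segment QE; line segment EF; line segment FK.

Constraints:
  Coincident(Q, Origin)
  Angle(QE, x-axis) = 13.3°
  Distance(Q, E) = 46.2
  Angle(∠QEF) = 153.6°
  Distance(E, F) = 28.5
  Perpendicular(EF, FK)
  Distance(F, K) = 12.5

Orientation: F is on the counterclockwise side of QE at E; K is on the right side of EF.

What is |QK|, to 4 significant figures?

77.30

∠QEF = 153.6°, so EF runs at 13.3° + (180° − 153.6°) = 39.70° from the x-axis; with |EF| = 28.5, F = E + 28.5·(cos 39.70°, sin 39.70°) = (66.89, 28.83). EF ⟂ FK; with |FK| = 12.5 on the right of EF, K = F + 12.5·(0.6388, -0.7694) = (74.87, 19.22). Then |QK| = |K − Q| = 77.30.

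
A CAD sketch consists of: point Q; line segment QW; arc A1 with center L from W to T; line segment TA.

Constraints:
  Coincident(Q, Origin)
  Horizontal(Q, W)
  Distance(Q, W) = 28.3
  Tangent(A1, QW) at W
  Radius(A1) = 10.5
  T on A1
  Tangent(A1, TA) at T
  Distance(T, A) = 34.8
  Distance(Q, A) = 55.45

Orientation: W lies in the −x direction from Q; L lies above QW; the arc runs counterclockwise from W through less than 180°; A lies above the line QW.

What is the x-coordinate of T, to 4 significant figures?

-18.37

Checks: ∠(LW, WQ) = 90.00° ✓; |LW| = 10.50 ✓; |LT| = 10.50 ✓; ∠(LT, TA) = 90.00° ✓; |TA| = 34.80 ✓; |QA| = 55.45 ✓.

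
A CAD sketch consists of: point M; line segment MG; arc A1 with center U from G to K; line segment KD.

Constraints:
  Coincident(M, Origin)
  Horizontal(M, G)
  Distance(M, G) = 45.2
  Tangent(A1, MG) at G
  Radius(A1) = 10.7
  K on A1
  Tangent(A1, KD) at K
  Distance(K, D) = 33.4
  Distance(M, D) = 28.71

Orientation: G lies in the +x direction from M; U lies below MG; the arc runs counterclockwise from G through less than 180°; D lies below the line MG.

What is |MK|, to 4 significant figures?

38.07

Checks: |MG| = 45.20 ✓; |UK| = 10.70 ✓; ∠(UK, KD) = 90.00° ✓; |KD| = 33.40 ✓; |MD| = 28.71 ✓.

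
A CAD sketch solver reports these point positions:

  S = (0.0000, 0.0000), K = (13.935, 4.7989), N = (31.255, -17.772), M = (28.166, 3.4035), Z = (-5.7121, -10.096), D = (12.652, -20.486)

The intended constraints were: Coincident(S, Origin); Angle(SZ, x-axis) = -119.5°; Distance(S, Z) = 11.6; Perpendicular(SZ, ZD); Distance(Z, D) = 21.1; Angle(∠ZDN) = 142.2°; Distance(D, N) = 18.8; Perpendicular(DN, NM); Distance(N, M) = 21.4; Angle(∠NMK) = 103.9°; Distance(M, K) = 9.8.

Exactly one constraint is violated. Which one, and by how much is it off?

Distance(M, K) = 9.8 — off by 4.50.

S = (0.00, 0.00) ✓; SZ at -119.5° ✓; |SZ| = 11.60 ✓; ∠(SZ, ZD) = 90.00° ✓; |ZD| = 21.10 ✓; ∠ZDN = 142.2° ✓; |DN| = 18.80 ✓; ∠(DN, NM) = 90.00° ✓; |NM| = 21.40 ✓; ∠NMK = 103.9° ✓; |MK| = 14.30 ✗.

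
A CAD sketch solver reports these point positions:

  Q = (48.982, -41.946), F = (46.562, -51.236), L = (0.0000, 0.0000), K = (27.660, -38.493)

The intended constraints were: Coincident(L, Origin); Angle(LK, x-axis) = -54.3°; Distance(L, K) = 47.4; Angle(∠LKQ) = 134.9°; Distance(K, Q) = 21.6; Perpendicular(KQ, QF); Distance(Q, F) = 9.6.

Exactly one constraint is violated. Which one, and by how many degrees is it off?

Perpendicular(KQ, QF) — off by 5.40°.

L = (0.00, 0.00) ✓; LK at -54.30° ✓; |LK| = 47.40 ✓; ∠LKQ = 134.9° ✓; |KQ| = 21.60 ✓; ∠(KQ, QF) = 95.40° ✗; |QF| = 9.600 ✓.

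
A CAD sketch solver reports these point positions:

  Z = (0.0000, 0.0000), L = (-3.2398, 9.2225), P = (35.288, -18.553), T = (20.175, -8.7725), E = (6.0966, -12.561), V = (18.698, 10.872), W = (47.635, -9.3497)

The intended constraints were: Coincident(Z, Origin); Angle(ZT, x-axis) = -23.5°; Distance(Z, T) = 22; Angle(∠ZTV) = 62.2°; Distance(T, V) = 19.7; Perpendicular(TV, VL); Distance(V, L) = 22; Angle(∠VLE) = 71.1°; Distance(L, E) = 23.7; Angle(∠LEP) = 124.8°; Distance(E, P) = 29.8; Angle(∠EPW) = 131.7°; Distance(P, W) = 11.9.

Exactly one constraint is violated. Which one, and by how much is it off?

Distance(P, W) = 11.9 — off by 3.50.

Z = (0.00, 0.00) ✓; ZT at -23.50° ✓; |ZT| = 22.00 ✓; ∠ZTV = 62.20° ✓; |TV| = 19.70 ✓; ∠(TV, VL) = 90.00° ✓; |VL| = 22.00 ✓; ∠VLE = 71.10° ✓; |LE| = 23.70 ✓; ∠LEP = 124.8° ✓; |EP| = 29.80 ✓; ∠EPW = 131.7° ✓; |PW| = 15.40 ✗.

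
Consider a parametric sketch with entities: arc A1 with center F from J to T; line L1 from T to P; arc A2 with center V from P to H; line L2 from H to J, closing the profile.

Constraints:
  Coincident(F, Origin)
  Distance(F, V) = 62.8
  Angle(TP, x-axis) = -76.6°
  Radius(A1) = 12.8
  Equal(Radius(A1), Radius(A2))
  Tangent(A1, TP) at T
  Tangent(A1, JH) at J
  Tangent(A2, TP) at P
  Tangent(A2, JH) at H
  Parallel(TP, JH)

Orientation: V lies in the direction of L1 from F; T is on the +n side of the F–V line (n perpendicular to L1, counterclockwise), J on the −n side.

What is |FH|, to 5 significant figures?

64.091

Tangency of A1 to both parallel lines with radius 12.8 puts T and J at F ± 12.8·n: T = (12.452, 2.9664), J = (-12.452, -2.9664). Equal radii place P and H the same way about V: P = V + 12.8·n = (27.005, -58.124), H = V − 12.8·n = (2.1022, -64.057). Then |FH| = |H − F| = 64.091.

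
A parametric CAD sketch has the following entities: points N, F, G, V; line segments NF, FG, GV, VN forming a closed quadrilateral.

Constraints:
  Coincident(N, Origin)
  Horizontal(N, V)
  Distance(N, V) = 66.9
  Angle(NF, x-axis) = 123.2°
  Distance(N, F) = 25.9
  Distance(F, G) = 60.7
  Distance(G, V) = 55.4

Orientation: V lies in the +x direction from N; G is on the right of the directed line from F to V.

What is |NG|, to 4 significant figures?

34.80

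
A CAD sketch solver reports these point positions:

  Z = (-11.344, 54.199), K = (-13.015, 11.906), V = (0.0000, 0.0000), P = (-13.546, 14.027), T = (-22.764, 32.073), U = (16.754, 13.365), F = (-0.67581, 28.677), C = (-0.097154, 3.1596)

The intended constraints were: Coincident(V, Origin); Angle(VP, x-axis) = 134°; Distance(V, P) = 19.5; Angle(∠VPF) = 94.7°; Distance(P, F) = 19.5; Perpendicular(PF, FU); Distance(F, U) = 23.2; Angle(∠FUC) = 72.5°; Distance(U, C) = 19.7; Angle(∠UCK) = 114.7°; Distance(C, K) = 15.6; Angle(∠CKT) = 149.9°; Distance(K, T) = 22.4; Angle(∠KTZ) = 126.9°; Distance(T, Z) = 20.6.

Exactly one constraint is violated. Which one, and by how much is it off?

Distance(T, Z) = 20.6 — off by 4.30.

V = (0.00, 0.00) ✓; VP at 134.0° ✓; |VP| = 19.50 ✓; ∠VPF = 94.70° ✓; |PF| = 19.50 ✓; ∠(PF, FU) = 90.00° ✓; |FU| = 23.20 ✓; ∠FUC = 72.50° ✓; |UC| = 19.70 ✓; ∠UCK = 114.7° ✓; |CK| = 15.60 ✓; ∠CKT = 149.9° ✓; |KT| = 22.40 ✓; ∠KTZ = 126.9° ✓; |TZ| = 24.90 ✗.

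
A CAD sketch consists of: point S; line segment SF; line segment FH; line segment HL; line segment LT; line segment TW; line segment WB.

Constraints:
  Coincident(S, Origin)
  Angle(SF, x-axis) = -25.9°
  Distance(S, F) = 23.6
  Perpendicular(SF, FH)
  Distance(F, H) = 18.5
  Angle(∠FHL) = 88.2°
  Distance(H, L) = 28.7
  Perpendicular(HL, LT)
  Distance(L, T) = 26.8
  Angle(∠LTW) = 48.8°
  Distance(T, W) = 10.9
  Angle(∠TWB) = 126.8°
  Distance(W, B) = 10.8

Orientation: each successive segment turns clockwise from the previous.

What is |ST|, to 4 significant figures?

10.12

∠FHL = 88.2° gives HL at 152.3° from the x-axis; with |HL| = 28.7, L = (-12.26, -13.61). The perpendicularity gives LT at right angles to HL, so LT runs at 62.30°; with |LT| = 26.8, T = (0.1957, 10.12). Then |ST| = |T − S| = 10.12.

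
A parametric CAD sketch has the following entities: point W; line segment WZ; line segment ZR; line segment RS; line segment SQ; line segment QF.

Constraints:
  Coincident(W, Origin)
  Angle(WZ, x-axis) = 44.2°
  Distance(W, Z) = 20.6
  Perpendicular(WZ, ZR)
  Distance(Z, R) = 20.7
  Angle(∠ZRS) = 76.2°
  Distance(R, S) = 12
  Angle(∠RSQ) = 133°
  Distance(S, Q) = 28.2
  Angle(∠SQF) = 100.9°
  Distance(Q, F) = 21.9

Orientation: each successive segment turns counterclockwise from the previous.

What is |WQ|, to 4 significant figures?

8.313

W is at the origin; WZ runs at 44.2° with length 20.6, so Z = (14.77, 14.36). WZ is perpendicular to ZR, so ZR runs at 134.2°; with |ZR| = 20.7, R = (0.3370, 29.20). ∠ZRS = 76.2° gives RS at -122.0° from the x-axis; with |RS| = 12.0, S = (-6.022, 19.03). ∠RSQ = 133.0° gives SQ at -75.00° from the x-axis; with |SQ| = 28.2, Q = (1.277, -8.214). Then |WQ| = |Q − W| = 8.313.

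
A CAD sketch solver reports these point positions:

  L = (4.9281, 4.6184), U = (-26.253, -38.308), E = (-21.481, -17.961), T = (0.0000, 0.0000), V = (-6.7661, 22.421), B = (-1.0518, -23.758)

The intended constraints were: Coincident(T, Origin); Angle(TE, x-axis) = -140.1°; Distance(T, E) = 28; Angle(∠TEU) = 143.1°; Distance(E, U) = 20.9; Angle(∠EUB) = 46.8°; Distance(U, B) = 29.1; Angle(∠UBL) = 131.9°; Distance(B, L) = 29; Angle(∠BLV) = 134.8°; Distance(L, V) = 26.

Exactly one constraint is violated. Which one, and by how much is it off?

Distance(L, V) = 26 — off by 4.70.

T = (0.00, 0.00) ✓; TE at -140.1° ✓; |TE| = 28.00 ✓; ∠TEU = 143.1° ✓; |EU| = 20.90 ✓; ∠EUB = 46.80° ✓; |UB| = 29.10 ✓; ∠UBL = 131.9° ✓; |BL| = 29.00 ✓; ∠BLV = 134.8° ✓; |LV| = 21.30 ✗.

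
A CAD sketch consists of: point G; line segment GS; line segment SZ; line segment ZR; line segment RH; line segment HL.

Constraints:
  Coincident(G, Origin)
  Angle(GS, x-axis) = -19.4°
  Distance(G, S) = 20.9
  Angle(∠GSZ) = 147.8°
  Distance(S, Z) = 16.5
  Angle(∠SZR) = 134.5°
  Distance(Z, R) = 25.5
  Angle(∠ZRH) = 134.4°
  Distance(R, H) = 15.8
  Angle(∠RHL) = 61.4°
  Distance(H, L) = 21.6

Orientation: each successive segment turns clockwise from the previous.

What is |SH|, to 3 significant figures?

48.1

G is at the origin; GS runs at -19.4° with length 20.9, so S = (19.7, -6.94). ∠GSZ = 147.8° gives SZ at -51.6° from the x-axis; with |SZ| = 16.5, Z = (30.0, -19.9). ∠SZR = 134.5° gives ZR at -97.1° from the x-axis; with |ZR| = 25.5, R = (26.8, -45.2). ∠ZRH = 134.4° gives RH at -143° from the x-axis; with |RH| = 15.8, H = (14.2, -54.8). Then |SH| = |H − S| = 48.1.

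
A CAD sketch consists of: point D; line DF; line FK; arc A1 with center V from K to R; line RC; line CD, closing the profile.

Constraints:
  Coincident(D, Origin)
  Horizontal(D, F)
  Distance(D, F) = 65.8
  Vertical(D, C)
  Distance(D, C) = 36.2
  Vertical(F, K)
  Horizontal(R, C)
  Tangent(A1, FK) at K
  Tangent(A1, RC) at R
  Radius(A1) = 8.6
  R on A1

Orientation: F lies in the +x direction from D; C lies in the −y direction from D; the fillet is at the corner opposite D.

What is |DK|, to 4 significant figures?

71.35

The virtual corner opposite D is at (65.80, -36.20). Tangency of A1 to FK means the radius VK is perpendicular to FK and the tangent condition forces VR to be normal to RC, with radius 8.6, so the center V sits 8.6 in from both sides at V = (57.20, -27.60). That places the tangent points at K = (65.80, -27.60) on FK and R = (57.20, -36.20) on RC. Then |DK| = |K − D| = 71.35.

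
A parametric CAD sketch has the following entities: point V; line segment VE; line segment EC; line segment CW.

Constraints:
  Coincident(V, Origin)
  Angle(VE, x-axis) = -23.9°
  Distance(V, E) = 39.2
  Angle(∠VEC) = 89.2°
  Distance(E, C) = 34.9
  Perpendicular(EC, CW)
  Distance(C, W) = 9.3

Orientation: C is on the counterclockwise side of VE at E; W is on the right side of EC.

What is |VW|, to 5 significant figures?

59.431

V is at the origin; VE runs at -23.9° with length 39.2, so E = 39.2·(cos -23.9°, sin -23.9°) = (35.839, -15.882). ∠VEC = 89.2°, so EC runs at -23.9° + (180° − 89.2°) = 66.900° from the x-axis; with |EC| = 34.9, C = E + 34.9·(cos 66.900°, sin 66.900°) = (49.531, 16.220). EC is perpendicular to CW; with |CW| = 9.3 on the right of EC, W = C + 9.3·(0.91982, -0.39234) = (58.086, 12.571). Then |VW| = |W − V| = 59.431.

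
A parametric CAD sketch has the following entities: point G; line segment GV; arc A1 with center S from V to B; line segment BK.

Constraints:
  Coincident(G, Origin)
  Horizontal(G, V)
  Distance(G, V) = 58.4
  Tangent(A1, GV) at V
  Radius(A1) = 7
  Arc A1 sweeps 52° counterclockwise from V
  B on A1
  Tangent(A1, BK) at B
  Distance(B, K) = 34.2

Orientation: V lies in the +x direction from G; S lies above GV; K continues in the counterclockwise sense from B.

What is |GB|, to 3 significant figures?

64.0

G is at the origin; G and V share the same y with |GV| = 58.4 and V on the +x side, so V = (58.4, 0.00). Since A1 is tangent to GV there, SV ⟂ GV, so S = V + (0, 7) = (58.4, 7.00). On A1, V sits at bearing -90° from S; a 52° counterclockwise sweep puts B at bearing -38°, so B = S + 7.0·(cos -38°, sin -38°) = (63.9, 2.69). Then |GB| = |B − G| = 64.0.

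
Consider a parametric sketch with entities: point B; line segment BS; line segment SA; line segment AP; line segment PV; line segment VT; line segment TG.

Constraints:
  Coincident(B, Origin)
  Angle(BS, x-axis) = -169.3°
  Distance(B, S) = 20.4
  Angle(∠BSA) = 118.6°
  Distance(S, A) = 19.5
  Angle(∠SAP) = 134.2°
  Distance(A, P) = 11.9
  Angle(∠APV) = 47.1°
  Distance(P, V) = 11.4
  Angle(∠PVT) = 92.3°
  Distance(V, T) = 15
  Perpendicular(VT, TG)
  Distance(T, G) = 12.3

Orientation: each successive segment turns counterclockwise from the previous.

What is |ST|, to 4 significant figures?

16.65

B is at the origin; BS runs at -169.3° with length 20.4, so S = (-20.05, -3.788). ∠BSA = 118.6° gives SA at -107.9° from the x-axis; with |SA| = 19.5, A = (-26.04, -22.34). ∠SAP = 134.2° gives AP at -62.10° from the x-axis; with |AP| = 11.9, P = (-20.47, -32.86). ∠APV = 47.1° gives PV at 70.80° from the x-axis; with |PV| = 11.4, V = (-16.72, -22.09). ∠PVT = 92.3° gives VT at 158.5° from the x-axis; with |VT| = 15.0, T = (-30.68, -16.60). Then |ST| = |T − S| = 16.65.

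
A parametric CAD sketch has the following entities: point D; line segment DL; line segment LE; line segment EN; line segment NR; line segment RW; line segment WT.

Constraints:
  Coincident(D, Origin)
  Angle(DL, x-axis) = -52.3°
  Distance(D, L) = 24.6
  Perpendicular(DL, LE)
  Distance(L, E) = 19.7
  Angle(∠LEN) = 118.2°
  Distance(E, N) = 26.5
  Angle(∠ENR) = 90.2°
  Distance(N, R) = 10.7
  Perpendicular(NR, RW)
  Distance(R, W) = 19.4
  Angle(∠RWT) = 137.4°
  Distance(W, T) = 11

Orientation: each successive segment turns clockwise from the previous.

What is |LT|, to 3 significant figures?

16.3

D is at the origin; DL runs at -52.3° with length 24.6, so L = (15.0, -19.5). The perpendicularity gives LE at right angles to DL, so LE runs at -142°; with |LE| = 19.7, E = (-0.544, -31.5). ∠LEN = 118.2° gives EN at 156° from the x-axis; with |EN| = 26.5, N = (-24.7, -20.7). ∠ENR = 90.2° gives NR at 66.1° from the x-axis; with |NR| = 10.7, R = (-20.4, -10.9). NR ⟂ RW, so RW runs at -23.9°; with |RW| = 19.4, W = (-2.66, -18.8). ∠RWT = 137.4° gives WT at -66.5° from the x-axis; with |WT| = 11.0, T = (1.72, -28.9). Then |LT| = |T − L| = 16.3.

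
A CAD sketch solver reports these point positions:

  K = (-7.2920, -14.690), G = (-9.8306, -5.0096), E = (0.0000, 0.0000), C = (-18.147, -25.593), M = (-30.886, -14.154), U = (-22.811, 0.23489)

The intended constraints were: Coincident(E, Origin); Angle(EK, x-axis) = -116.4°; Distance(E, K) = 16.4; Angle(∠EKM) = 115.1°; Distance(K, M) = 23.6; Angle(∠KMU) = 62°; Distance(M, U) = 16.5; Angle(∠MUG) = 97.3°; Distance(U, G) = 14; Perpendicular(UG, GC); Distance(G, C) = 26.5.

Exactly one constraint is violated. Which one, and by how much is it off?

Distance(G, C) = 26.5 — off by 4.30.

E = (0.00, 0.00) ✓; EK at -116.4° ✓; |EK| = 16.40 ✓; ∠EKM = 115.1° ✓; |KM| = 23.60 ✓; ∠KMU = 62.00° ✓; |MU| = 16.50 ✓; ∠MUG = 97.30° ✓; |UG| = 14.00 ✓; ∠(UG, GC) = 90.00° ✓; |GC| = 22.20 ✗.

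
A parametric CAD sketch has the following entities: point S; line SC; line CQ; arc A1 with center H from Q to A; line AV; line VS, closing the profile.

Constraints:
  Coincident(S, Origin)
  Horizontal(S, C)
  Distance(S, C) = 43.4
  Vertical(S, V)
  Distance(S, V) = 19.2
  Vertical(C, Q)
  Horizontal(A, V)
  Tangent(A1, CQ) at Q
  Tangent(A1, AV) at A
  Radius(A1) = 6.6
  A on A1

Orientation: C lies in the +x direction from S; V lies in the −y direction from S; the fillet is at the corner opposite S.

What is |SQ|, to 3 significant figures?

45.2

S is at the origin; S and C share the same y with |SC| = 43.4 and C on the +x side, so C = (43.4, 0.00). S and V share the same x with |SV| = 19.2 and V on the −y side, so V = (0.00, -19.2). The virtual corner opposite S is at (43.4, -19.2). The tangent condition forces HQ to be normal to CQ and the tangent condition forces HA to be normal to AV, with radius 6.6, so the center H sits 6.6 in from both sides at H = (36.8, -12.6). That places the tangent points at Q = (43.4, -12.6) on CQ and A = (36.8, -19.2) on AV. Then |SQ| = |Q − S| = 45.2.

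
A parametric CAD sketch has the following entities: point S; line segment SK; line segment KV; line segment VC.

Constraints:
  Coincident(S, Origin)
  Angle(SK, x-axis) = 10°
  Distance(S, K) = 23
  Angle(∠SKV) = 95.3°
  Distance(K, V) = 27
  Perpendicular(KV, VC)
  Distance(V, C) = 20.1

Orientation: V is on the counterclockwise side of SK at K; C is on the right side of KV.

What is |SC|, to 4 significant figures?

51.94

S is at the origin; SK runs at 10.0° with length 23.0, so K = 23.0·(cos 10.0°, sin 10.0°) = (22.65, 3.994). ∠SKV = 95.3°, so KV runs at 10.0° + (180° − 95.3°) = 94.70° from the x-axis; with |KV| = 27.0, V = K + 27.0·(cos 94.70°, sin 94.70°) = (20.44, 30.90). KV ⟂ VC; with |VC| = 20.1 on the right of KV, C = V + 20.1·(0.9966, 0.08194) = (40.47, 32.55). Then |SC| = |C − S| = 51.94.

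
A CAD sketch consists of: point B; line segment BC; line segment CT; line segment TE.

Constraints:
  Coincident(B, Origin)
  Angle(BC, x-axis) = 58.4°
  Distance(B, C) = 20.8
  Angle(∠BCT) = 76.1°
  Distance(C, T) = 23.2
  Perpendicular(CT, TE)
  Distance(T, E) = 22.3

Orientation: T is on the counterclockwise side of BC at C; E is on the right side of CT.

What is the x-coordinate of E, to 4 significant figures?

-4.423

∠BCT = 76.1°, so CT runs at 58.4° + (180° − 76.1°) = 162.3° from the x-axis; with |CT| = 23.2, T = C + 23.2·(cos 162.3°, sin 162.3°) = (-11.20, 24.77). The perpendicularity gives TE at right angles to CT; with |TE| = 22.3 on the right of CT, E = T + 22.3·(0.3040, 0.9527) = (-4.423, 46.01). So E.x = -4.423.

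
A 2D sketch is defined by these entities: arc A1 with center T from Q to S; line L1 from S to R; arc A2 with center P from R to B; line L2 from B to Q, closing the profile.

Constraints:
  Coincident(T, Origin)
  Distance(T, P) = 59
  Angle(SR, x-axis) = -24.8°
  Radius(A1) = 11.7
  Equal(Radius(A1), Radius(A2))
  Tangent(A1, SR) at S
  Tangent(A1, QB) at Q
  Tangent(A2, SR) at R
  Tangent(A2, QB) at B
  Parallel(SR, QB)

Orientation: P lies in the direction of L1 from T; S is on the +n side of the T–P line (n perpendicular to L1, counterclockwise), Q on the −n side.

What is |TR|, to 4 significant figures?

60.15

The slot axis is L1's direction at -24.8°, so u = (cos -24.8°, sin -24.8°) = (0.9078, -0.4195) and n = (−sin -24.8°, cos -24.8°) = (0.4195, 0.9078). T is at the origin and P lies 59.0 along u from T, so P = 59.0·u = (53.56, -24.75). Tangency of A1 to both parallel lines with radius 11.7 puts S and Q at T ± 11.7·n: S = (4.908, 10.62), Q = (-4.908, -10.62). Equal radii place R and B the same way about P: R = P + 11.7·n = (58.47, -14.13), B = P − 11.7·n = (48.65, -35.37). Then |TR| = |R − T| = 60.15.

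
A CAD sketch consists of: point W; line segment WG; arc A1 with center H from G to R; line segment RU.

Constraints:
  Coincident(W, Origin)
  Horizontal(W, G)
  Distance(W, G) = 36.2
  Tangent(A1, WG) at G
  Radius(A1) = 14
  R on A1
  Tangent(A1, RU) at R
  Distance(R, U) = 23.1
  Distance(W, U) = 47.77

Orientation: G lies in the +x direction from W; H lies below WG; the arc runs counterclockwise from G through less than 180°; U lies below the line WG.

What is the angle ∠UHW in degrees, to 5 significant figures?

91.255°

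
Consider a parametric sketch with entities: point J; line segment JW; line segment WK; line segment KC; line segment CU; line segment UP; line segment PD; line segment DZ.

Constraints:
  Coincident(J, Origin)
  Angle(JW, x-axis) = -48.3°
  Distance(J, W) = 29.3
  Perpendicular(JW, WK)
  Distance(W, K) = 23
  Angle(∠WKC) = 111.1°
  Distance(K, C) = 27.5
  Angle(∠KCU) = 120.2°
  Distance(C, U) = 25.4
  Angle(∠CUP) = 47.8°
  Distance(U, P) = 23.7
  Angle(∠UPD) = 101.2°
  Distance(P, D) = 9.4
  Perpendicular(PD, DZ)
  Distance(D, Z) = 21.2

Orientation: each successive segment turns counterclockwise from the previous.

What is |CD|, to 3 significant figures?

12.8

J is at the origin; JW runs at -48.3° with length 29.3, so W = (19.5, -21.9). JW ⟂ WK, so WK runs at 41.7°; with |WK| = 23.0, K = (36.7, -6.58). ∠WKC = 111.1° gives KC at 111° from the x-axis; with |KC| = 27.5, C = (27.0, 19.2). ∠KCU = 120.2° gives CU at 170° from the x-axis; with |CU| = 25.4, U = (1.94, 23.4). ∠CUP = 47.8° gives UP at -57.4° from the x-axis; with |UP| = 23.7, P = (14.7, 3.44). ∠UPD = 101.2° gives PD at 21.4° from the x-axis; with |PD| = 9.4, D = (23.5, 6.87). Then |CD| = |D − C| = 12.8.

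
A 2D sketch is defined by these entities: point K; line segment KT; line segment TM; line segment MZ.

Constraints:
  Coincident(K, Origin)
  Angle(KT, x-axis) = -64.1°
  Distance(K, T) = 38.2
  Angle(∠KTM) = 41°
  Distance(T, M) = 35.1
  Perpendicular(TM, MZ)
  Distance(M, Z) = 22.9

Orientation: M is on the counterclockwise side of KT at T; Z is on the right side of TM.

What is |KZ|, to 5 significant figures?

48.370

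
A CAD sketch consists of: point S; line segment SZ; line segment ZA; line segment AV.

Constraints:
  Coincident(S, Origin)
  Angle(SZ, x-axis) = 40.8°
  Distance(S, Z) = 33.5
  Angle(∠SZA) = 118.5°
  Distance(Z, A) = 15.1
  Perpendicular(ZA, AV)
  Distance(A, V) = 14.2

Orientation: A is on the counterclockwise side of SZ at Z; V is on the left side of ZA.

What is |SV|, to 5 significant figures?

34.620

S is at the origin; SZ runs at 40.8° with length 33.5, so Z = 33.5·(cos 40.8°, sin 40.8°) = (25.359, 21.890). ∠SZA = 118.5°, so ZA runs at 40.8° + (180° − 118.5°) = 102.30° from the x-axis; with |ZA| = 15.1, A = Z + 15.1·(cos 102.30°, sin 102.30°) = (22.143, 36.643). ZA is perpendicular to AV; with |AV| = 14.2 on the left of ZA, V = A + 14.2·(-0.97705, -0.21303) = (8.2685, 33.618). Then |SV| = |V − S| = 34.620.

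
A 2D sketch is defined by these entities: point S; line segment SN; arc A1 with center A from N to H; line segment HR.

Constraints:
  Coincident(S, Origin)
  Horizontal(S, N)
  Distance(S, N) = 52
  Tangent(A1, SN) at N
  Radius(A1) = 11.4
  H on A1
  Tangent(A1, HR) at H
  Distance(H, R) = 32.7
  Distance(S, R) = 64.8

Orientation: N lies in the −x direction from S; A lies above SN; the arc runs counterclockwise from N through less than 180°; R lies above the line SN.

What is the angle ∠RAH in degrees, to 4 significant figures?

70.78°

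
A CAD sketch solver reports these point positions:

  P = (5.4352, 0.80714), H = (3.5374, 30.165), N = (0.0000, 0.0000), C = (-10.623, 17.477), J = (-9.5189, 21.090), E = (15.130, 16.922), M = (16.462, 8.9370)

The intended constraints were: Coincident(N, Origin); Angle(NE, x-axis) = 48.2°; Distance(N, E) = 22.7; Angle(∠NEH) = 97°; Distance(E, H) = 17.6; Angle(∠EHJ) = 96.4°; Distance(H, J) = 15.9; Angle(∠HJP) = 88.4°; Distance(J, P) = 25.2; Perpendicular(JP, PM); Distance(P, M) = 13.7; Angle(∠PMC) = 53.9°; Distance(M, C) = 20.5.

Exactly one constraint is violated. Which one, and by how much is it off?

Distance(M, C) = 20.5 — off by 7.90.

N = (0.00, 0.00) ✓; NE at 48.20° ✓; |NE| = 22.70 ✓; ∠NEH = 97.00° ✓; |EH| = 17.60 ✓; ∠EHJ = 96.40° ✓; |HJ| = 15.90 ✓; ∠HJP = 88.40° ✓; |JP| = 25.20 ✓; ∠(JP, PM) = 90.00° ✓; |PM| = 13.70 ✓; ∠PMC = 53.90° ✓; |MC| = 28.40 ✗.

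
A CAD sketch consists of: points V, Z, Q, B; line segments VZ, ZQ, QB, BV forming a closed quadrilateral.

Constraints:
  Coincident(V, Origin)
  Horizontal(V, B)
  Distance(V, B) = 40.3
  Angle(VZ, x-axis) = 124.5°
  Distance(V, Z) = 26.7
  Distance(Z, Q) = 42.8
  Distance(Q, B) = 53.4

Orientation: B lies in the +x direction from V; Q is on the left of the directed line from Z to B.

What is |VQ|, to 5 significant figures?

52.022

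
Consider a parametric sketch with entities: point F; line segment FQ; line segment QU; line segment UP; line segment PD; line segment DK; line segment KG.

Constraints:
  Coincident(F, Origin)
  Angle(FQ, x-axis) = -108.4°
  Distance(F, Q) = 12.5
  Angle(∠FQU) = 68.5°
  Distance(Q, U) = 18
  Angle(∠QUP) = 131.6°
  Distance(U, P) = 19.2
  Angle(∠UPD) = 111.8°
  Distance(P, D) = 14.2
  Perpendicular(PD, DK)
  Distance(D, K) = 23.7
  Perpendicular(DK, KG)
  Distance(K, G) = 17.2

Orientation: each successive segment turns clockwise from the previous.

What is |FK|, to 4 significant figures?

5.008

∠UPD = 111.8° gives PD at 23.50° from the x-axis; with |PD| = 14.2, D = (-5.302, 24.54). PD is perpendicular to DK, so DK runs at -66.50°; with |DK| = 23.7, K = (4.148, 2.805). Then |FK| = |K − F| = 5.008.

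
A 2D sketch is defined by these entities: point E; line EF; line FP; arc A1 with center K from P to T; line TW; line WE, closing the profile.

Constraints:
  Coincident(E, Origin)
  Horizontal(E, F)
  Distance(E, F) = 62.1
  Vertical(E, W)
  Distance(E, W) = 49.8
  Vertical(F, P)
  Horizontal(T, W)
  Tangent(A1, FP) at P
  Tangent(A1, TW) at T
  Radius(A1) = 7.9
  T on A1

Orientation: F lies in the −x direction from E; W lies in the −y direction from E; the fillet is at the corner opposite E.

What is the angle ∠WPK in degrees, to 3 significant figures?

7.25°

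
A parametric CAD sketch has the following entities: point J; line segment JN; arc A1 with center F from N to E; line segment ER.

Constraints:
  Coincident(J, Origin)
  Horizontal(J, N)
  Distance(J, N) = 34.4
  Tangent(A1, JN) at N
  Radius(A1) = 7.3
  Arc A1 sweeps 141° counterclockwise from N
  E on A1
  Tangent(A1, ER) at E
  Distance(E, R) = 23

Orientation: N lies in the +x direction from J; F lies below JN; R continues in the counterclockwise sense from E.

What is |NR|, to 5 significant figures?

30.492

J is at the origin; JN is horizontal with |JN| = 34.4 and N on the +x side, so N = (34.400, 0.0000). A1 meets JN tangentially, so FN is at right angles to JN, so F = N + (0, -7.3) = (34.400, -7.3000). On A1, N sits at bearing 90° from F; a 141° counterclockwise sweep puts E at bearing 231°, so E = F + 7.3·(cos 231°, sin 231°) = (29.806, -12.973). Since A1 is tangent to ER there, FE ⟂ ER, so ER runs along (−sin 231°, cos 231°); with |ER| = 23.0, R = (47.680, -27.448). Then |NR| = |R − N| = 30.492.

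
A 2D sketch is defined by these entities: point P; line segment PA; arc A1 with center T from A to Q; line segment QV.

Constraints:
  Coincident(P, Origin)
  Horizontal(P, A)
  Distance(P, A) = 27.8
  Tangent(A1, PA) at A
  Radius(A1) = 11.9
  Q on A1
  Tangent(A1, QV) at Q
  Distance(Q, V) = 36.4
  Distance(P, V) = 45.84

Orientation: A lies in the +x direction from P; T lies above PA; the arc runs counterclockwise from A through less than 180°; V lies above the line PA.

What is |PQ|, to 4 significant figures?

41.33

P is at the origin; P and A share the same y with |PA| = 27.8 and A on the +x side, so A = (27.80, 0.000). The tangent condition forces TA to be normal to PA, so T = A + (0, 11.9) = (27.80, 11.90). Since TQ ⟂ QV (tangency), |TV| = √(11.9² + 36.4²) = 38.30 regardless of where Q sits on A1. So V lies on both circle(P, 45.84) and circle(T, 38.30); the above-PA intersection is V = (8.588, 45.03). Q is the foot of the tangent from V: Q = (35.73, 20.77).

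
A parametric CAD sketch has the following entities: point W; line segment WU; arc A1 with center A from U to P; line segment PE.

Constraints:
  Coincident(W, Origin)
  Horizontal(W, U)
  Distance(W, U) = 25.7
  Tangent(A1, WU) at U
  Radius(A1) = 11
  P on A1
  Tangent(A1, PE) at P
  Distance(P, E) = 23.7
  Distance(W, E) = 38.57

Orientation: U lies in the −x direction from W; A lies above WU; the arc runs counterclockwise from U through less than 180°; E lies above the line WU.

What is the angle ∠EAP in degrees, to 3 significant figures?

65.1°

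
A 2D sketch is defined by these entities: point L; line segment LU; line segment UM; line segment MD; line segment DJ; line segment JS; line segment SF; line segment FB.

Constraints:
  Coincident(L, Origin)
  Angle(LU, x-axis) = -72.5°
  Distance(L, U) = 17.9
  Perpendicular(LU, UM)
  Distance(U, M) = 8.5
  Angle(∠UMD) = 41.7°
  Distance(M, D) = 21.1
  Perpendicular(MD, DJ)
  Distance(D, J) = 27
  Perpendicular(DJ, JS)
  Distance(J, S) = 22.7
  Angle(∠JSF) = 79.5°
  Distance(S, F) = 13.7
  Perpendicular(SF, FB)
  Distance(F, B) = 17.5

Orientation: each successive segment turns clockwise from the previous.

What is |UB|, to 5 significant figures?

16.144

L is at the origin; LU runs at -72.5° with length 17.9, so U = (5.3826, -17.072). LU ⟂ UM, so UM runs at -162.50°; with |UM| = 8.5, M = (-2.7240, -19.628). ∠UMD = 41.7° gives MD at 59.200° from the x-axis; with |MD| = 21.1, D = (8.0801, -1.5035). MD ⟂ DJ, so DJ runs at -30.800°; with |DJ| = 27.0, J = (31.272, -15.329). The perpendicularity gives JS at right angles to DJ, so JS runs at -120.80°; with |JS| = 22.7, S = (19.649, -34.827). ∠JSF = 79.5° gives SF at 138.70° from the x-axis; with |SF| = 13.7, F = (9.3564, -25.785). SF is perpendicular to FB, so FB runs at 48.700°; with |FB| = 17.5, B = (20.906, -12.638). Then |UB| = |B − U| = 16.144.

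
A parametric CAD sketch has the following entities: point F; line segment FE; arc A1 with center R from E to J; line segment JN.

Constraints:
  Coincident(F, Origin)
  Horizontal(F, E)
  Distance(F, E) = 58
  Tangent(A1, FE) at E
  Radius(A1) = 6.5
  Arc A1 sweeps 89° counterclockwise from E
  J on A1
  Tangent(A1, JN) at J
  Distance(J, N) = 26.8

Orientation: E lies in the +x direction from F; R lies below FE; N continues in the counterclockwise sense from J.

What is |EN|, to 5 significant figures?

33.906

On A1, E sits at bearing 90° from R; an 89° counterclockwise sweep puts J at bearing 179°, so J = R + 6.5·(cos 179°, sin 179°) = (51.501, -6.3866). Since A1 is tangent to JN there, RJ ⟂ JN, so JN runs along (−sin 179°, cos 179°); with |JN| = 26.8, N = (51.033, -33.182). Then |EN| = |N − E| = 33.906.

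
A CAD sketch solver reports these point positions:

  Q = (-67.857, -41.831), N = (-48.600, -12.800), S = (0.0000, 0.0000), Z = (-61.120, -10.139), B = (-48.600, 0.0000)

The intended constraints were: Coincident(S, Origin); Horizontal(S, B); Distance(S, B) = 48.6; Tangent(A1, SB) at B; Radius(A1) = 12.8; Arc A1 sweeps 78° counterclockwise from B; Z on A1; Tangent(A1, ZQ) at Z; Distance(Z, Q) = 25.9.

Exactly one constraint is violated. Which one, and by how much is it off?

Distance(Z, Q) = 25.9 — off by 6.50.

S = (0.00, 0.00) ✓; S.y = 0.00, B.y = 0.00 ✓; |SB| = 48.60 ✓; ∠(NB, BS) = 90.00° ✓; |NB| = 12.80 ✓; bearing(N→Z) − bearing(N→B) = 78.00° ✓; |NZ| = 12.80 ✓; ∠(NZ, ZQ) = 90.00° ✓; |ZQ| = 32.40 ✗.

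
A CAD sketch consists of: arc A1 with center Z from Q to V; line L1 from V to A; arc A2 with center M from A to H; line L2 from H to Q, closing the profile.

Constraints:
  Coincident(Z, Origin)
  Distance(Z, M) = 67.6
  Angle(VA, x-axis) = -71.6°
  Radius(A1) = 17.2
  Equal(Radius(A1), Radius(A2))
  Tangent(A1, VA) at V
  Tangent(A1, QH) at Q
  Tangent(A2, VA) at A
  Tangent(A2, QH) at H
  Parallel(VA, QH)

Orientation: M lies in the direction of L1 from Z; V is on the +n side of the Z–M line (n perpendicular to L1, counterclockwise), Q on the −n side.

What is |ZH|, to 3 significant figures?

69.8

The slot axis is L1's direction at -71.6°, so u = (cos -71.6°, sin -71.6°) = (0.316, -0.949) and n = (−sin -71.6°, cos -71.6°) = (0.949, 0.316). Z is at the origin and M lies 67.6 along u from Z, so M = 67.6·u = (21.3, -64.1). Tangency of A1 to both parallel lines with radius 17.2 puts V and Q at Z ± 17.2·n: V = (16.3, 5.43), Q = (-16.3, -5.43). Equal radii place A and H the same way about M: A = M + 17.2·n = (37.7, -58.7), H = M − 17.2·n = (5.02, -69.6). Then |ZH| = |H − Z| = 69.8.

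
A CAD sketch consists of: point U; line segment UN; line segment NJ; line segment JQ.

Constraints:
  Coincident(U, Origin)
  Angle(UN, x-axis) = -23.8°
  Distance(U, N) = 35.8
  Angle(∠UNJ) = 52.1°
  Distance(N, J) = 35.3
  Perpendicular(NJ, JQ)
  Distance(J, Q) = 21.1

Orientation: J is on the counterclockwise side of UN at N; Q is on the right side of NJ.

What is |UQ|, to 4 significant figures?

51.11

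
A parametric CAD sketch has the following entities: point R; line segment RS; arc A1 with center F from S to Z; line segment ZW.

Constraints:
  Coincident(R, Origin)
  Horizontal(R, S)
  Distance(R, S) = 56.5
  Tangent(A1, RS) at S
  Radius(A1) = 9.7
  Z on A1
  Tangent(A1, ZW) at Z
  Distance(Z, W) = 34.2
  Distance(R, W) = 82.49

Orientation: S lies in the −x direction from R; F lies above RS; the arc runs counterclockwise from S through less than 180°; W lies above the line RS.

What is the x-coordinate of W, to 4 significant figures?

-70.87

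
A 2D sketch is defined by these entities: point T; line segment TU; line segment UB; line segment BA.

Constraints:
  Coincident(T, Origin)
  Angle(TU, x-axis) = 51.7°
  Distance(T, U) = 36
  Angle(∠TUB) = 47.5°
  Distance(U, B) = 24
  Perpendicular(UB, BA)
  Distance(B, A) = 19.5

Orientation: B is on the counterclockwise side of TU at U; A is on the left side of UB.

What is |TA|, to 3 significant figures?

7.05

T is at the origin; TU runs at 51.7° with length 36.0, so U = 36.0·(cos 51.7°, sin 51.7°) = (22.3, 28.3). ∠TUB = 47.5°, so UB runs at 51.7° + (180° − 47.5°) = 184° from the x-axis; with |UB| = 24.0, B = U + 24.0·(cos 184°, sin 184°) = (-1.62, 26.5). The perpendicularity gives BA at right angles to UB; with |BA| = 19.5 on the left of UB, A = B + 19.5·(0.0732, -0.997) = (-0.195, 7.05). Then |TA| = |A − T| = 7.05.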